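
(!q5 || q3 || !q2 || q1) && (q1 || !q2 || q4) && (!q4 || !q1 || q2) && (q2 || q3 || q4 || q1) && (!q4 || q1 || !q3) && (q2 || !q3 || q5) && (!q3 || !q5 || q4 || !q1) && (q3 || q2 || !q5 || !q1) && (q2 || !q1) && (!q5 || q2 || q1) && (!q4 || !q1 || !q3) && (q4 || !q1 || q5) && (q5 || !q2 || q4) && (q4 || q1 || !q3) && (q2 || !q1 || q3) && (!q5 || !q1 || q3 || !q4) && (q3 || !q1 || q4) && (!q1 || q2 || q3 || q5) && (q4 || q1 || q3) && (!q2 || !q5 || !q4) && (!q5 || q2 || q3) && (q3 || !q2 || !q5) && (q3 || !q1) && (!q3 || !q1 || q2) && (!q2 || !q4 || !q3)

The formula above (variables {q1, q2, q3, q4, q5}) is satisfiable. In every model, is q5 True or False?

False

Suppose q5 = true.
Case q2 = true:
(!q4) alone gives q4 = false.
(q1) alone gives q1 = true.
(!q3) alone gives q3 = false.
But (q3) is also a unit clause — contradiction.
That branch fails; take q2 = false instead.
(!q1) alone gives q1 = false.
But (q1) is also a unit clause — contradiction.
Both values of q2 lead to a conflict.
So every satisfying assignment has q5 = False.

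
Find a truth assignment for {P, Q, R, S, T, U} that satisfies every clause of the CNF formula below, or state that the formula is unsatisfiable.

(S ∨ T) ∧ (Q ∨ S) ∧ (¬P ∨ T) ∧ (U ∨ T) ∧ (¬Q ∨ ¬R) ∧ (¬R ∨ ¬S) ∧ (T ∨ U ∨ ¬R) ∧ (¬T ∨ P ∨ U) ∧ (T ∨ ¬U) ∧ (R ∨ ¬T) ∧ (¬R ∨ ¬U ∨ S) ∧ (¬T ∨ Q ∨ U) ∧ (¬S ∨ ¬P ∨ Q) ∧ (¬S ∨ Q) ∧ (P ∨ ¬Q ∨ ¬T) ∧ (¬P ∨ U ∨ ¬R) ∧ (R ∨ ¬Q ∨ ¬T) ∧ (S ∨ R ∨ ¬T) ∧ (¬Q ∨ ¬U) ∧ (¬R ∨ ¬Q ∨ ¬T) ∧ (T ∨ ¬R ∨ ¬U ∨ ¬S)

UNSATISFIABLE

Case S = True:
From the singleton clause (¬R), R = False.
From the singleton clause (¬T), T = False.
From the singleton clause (¬P), P = False.
From the singleton clause (U), U = True.
Now (¬U) is unsatisfied and unit — conflict.
Undo S and try S = False.
From the singleton clause (T), T = True.
From the singleton clause (Q), Q = True.
From the singleton clause (¬R), R = False.
Now (R) is unsatisfied and unit — conflict.
Neither S = True nor S = False works.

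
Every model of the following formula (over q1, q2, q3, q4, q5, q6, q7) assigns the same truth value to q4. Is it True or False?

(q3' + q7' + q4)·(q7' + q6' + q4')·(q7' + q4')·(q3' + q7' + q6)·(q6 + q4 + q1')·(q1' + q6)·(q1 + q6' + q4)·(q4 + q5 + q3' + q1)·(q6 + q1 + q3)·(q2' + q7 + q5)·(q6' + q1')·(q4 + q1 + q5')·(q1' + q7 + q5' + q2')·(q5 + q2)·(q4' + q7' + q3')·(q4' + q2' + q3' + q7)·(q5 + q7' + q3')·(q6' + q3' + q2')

Suppose q4 = 0.
Case q3 = 0:
Case q6 = 1:
The clause (q1) is unit, so q1 = 1.
Now (q1') is unsatisfied and unit — conflict.
Backtrack on q6: now try q6 = 0.
The clause (q1') is unit, so q1 = 0.
Now (q1) is unsatisfied and unit — conflict.
Neither q6 = 1 nor q6 = 0 works.
Backtrack on q3: now try q3 = 1.
The clause (q7') is unit, so q7 = 0.
Case q6 = 1:
The clause (q1) is unit, so q1 = 1.
Now (q1') is unsatisfied and unit — conflict.
Backtrack on q6: now try q6 = 0.
The clause (q1') is unit, so q1 = 0.
The clause (q5) is unit, so q5 = 1.
Now (q5') is unsatisfied and unit — conflict.
Neither q6 = 1 nor q6 = 0 works.
Neither q3 = 1 nor q3 = 0 works.
So every satisfying assignment has q4 = True.

True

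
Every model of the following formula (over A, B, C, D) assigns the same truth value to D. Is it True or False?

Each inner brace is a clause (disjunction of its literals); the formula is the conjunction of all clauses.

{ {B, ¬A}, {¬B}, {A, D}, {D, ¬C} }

Suppose D = False.
Unit clause (¬B) forces B = False.
Unit clause (¬A) forces A = False.
That conflicts with the unit clause (A).
So every satisfying assignment has D = True.

True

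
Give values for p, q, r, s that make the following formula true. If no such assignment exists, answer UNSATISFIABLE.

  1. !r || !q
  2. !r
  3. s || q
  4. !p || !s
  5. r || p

p=true, q=true, r=false, s=false

From the singleton clause (!r), r = false.
From the singleton clause (p), p = true.
From the singleton clause (!s), s = false.
From the singleton clause (q), q = true.
This assignment satisfies each clause.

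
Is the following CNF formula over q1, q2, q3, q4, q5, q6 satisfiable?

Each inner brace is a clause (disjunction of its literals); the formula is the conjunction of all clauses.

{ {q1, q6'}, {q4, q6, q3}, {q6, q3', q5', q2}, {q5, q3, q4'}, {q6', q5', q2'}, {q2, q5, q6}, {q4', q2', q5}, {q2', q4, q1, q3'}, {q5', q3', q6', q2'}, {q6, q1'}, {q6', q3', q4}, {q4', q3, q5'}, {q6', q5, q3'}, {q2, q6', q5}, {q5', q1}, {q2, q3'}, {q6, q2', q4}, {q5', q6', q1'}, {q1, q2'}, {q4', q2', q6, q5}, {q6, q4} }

Yes

Branch on q1: set q1 = 1.
The clause (q6) is unit, so q6 = 1.
The clause (q5') is unit, so q5 = 0.
The clause (q3') is unit, so q3 = 0.
The clause (q4') is unit, so q4 = 0.
The clause (q2) is unit, so q2 = 1.
All clauses are satisfied.
A satisfying assignment: q1 ↦ 1; q2 ↦ 1; q3 ↦ 0; q4 ↦ 0; q5 ↦ 0; q6 ↦ 1.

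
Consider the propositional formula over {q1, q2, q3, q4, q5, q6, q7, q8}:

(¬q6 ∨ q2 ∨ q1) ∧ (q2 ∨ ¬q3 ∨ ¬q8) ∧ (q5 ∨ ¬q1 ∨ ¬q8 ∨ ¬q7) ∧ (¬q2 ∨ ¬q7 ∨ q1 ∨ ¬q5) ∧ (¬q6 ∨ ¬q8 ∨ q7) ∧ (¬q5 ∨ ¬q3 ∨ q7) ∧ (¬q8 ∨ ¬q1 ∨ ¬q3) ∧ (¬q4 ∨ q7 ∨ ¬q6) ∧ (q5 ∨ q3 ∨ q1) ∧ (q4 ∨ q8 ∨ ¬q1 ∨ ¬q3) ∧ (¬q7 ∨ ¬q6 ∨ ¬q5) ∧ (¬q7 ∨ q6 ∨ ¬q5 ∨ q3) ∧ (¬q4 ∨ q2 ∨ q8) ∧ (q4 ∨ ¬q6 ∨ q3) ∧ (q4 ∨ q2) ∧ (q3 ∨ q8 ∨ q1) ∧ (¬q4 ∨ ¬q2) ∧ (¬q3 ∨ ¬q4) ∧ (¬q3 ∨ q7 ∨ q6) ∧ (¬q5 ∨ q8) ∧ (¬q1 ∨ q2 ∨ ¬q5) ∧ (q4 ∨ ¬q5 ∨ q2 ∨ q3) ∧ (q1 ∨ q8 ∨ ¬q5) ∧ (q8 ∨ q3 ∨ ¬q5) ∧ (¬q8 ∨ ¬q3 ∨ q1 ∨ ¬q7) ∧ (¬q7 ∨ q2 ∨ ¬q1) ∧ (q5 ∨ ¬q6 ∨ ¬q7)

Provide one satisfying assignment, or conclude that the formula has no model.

Case q4 = False:
(q2) alone gives q2 = True.
Case q6 = False:
Case q3 = False:
Case q5 = False:
(q1) alone gives q1 = True.
Case q8 = False:
All clauses hold; q7 can take either value.

q1: True; q2: True; q3: False; q4: False; q5: False; q6: False; q7: False; q8: False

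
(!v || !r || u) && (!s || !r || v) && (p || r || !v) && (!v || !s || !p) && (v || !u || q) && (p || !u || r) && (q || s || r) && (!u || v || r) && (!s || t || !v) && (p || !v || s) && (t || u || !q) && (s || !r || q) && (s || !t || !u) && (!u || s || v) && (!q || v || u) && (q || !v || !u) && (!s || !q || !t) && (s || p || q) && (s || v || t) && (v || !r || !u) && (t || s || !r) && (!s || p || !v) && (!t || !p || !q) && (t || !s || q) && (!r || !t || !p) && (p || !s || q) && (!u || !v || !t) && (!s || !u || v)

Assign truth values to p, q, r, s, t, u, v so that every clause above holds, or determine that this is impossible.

p ↦ true; q ↦ true; r ↦ false; s ↦ false; t ↦ false; u ↦ true; v ↦ true

Case v = true:
Case r = false:
From the singleton clause (p), p = true.
From the singleton clause (!s), s = false.
From the singleton clause (q), q = true.
From the singleton clause (!t), t = false.
From the singleton clause (u), u = true.
This assignment satisfies each clause.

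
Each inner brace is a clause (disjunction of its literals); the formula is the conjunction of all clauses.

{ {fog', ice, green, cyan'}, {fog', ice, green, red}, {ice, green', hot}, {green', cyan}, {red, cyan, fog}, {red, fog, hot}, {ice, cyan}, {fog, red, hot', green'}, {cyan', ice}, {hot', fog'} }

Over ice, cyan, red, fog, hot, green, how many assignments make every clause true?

There are 2^6 = 64 truth assignments over (ice, cyan, red, fog, hot, green).
Split on hot. With hot = 1, the clauses containing hot are satisfied and hot' drops from the rest; 4 of the 2^5 = 32 assignments to the other variables satisfy what remains.
With hot = 0, by the same count on the reduced clause set, 9 assignments work.
(One model: ice=T, cyan=F, red=F, fog=T, hot=F, green=F.)
Total: 4 + 9 = 13.

13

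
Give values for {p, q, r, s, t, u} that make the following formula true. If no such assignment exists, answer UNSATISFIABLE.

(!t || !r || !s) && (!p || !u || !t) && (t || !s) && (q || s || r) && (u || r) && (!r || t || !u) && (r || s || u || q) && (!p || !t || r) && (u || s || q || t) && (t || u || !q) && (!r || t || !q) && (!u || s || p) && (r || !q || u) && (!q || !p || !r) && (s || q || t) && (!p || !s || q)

Try t = true.
Try r = true.
Unit clause (!s) forces s = false.
Try p = true.
Unit clause (!u) forces u = false.
Unit clause (!q) forces q = false.
All clauses are satisfied.

p: true, q: false, r: true, s: false, t: true, u: false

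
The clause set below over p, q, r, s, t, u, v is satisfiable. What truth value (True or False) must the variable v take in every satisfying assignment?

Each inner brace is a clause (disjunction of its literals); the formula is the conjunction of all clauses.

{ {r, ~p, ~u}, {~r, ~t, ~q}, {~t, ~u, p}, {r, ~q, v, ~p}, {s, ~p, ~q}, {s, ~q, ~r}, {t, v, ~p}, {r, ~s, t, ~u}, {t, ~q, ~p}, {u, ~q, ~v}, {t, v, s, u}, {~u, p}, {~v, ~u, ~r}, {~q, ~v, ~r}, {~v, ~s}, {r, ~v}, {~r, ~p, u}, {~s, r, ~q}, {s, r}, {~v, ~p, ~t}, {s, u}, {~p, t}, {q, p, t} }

Suppose v = 1.
Unit clause (~s) forces s = 0.
Unit clause (r) forces r = 1.
Unit clause (~q) forces q = 0.
Unit clause (~u) forces u = 0.
That conflicts with the unit clause (u).
So every satisfying assignment has v = False.

False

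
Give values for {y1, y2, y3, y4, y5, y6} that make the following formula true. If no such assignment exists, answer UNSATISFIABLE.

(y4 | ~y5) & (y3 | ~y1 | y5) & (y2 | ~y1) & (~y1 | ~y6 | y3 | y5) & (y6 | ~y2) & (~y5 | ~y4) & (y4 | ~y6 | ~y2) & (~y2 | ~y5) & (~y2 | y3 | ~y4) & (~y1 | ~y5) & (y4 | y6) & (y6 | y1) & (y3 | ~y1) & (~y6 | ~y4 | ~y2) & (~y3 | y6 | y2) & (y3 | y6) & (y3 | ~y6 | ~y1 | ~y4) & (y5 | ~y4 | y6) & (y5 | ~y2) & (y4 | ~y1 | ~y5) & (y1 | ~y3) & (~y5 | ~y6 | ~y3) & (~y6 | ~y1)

y1: 0; y2: 0; y3: 0; y4: 1; y5: 0; y6: 1

Try y4 = 1.
From the singleton clause (~y5), y5 = 0.
From the singleton clause (y6), y6 = 1.
From the singleton clause (~y2), y2 = 0.
From the singleton clause (~y1), y1 = 0.
From the singleton clause (~y3), y3 = 0.
All clauses are satisfied.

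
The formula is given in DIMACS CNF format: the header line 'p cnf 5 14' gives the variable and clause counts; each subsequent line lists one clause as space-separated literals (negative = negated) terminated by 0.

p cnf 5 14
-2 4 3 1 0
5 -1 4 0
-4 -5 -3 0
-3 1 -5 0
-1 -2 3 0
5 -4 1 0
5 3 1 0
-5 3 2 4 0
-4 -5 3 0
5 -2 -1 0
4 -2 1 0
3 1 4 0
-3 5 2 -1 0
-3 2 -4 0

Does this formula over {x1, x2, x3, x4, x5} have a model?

Suppose x5 = False.
Suppose x1 = True.
Unit clause (x4) forces x4 = True.
Unit clause (¬x2) forces x2 = False.
Unit clause (¬x3) forces x3 = False.
This assignment satisfies each clause.
A satisfying assignment: x1=True, x2=False, x3=False, x4=True, x5=False.

Yes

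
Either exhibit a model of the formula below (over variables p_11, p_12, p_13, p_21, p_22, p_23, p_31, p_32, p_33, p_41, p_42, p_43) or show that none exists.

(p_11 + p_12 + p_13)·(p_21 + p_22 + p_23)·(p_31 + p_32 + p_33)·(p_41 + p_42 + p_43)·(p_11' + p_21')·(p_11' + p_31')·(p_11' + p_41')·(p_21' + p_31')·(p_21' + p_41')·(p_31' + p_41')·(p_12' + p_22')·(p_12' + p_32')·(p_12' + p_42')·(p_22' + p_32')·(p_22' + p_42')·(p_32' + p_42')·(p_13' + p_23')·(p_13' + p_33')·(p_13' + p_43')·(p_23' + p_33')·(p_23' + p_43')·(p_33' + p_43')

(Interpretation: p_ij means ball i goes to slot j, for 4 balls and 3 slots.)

UNSATISFIABLE

Try p_11 = 0.
Try p_12 = 1.
Unit clause (p_22') forces p_22 = 0.
Unit clause (p_32') forces p_32 = 0.
Unit clause (p_42') forces p_42 = 0.
Try p_21 = 1.
Unit clause (p_31') forces p_31 = 0.
Unit clause (p_33) forces p_33 = 1.
Unit clause (p_41') forces p_41 = 0.
Unit clause (p_43) forces p_43 = 1.
Now (p_43') is unsatisfied and unit — conflict.
So p_21 must be the other value — set p_21 = 0.
Unit clause (p_23) forces p_23 = 1.
Unit clause (p_13') forces p_13 = 0.
Unit clause (p_33') forces p_33 = 0.
Unit clause (p_31) forces p_31 = 1.
Unit clause (p_41') forces p_41 = 0.
Unit clause (p_43) forces p_43 = 1.
Now (p_43') is unsatisfied and unit — conflict.
Either choice for p_21 ends in contradiction.
So p_12 must be the other value — set p_12 = 0.
Unit clause (p_13) forces p_13 = 1.
Unit clause (p_23') forces p_23 = 0.
Unit clause (p_33') forces p_33 = 0.
Unit clause (p_43') forces p_43 = 0.
Try p_21 = 1.
Unit clause (p_31') forces p_31 = 0.
Unit clause (p_32) forces p_32 = 1.
Unit clause (p_41') forces p_41 = 0.
Unit clause (p_42) forces p_42 = 1.
Now (p_42') is unsatisfied and unit — conflict.
So p_21 must be the other value — set p_21 = 0.
Unit clause (p_22) forces p_22 = 1.
Unit clause (p_32') forces p_32 = 0.
Unit clause (p_31) forces p_31 = 1.
Unit clause (p_41') forces p_41 = 0.
Unit clause (p_42) forces p_42 = 1.
Now (p_42') is unsatisfied and unit — conflict.
Either choice for p_21 ends in contradiction.
Either choice for p_12 ends in contradiction.
So p_11 must be the other value — set p_11 = 1.
Unit clause (p_21') forces p_21 = 0.
Unit clause (p_31') forces p_31 = 0.
Unit clause (p_41') forces p_41 = 0.
Try p_22 = 1.
Unit clause (p_12') forces p_12 = 0.
Unit clause (p_32') forces p_32 = 0.
Unit clause (p_33) forces p_33 = 1.
Unit clause (p_42') forces p_42 = 0.
Unit clause (p_43) forces p_43 = 1.
Now (p_43') is unsatisfied and unit — conflict.
So p_22 must be the other value — set p_22 = 0.
Unit clause (p_23) forces p_23 = 1.
Unit clause (p_13') forces p_13 = 0.
Unit clause (p_33') forces p_33 = 0.
Unit clause (p_32) forces p_32 = 1.
Unit clause (p_12') forces p_12 = 0.
Unit clause (p_42') forces p_42 = 0.
Unit clause (p_43) forces p_43 = 1.
Now (p_43') is unsatisfied and unit — conflict.
Either choice for p_22 ends in contradiction.
Either choice for p_11 ends in contradiction.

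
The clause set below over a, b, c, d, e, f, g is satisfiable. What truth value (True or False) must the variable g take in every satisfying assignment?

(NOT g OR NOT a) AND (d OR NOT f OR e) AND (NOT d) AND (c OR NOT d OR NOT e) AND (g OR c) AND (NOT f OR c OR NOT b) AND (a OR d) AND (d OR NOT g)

Suppose g = true.
From the singleton clause (NOT a), a = false.
From the singleton clause (NOT d), d = false.
Now (d) is unsatisfied and unit — conflict.
So every satisfying assignment has g = False.

False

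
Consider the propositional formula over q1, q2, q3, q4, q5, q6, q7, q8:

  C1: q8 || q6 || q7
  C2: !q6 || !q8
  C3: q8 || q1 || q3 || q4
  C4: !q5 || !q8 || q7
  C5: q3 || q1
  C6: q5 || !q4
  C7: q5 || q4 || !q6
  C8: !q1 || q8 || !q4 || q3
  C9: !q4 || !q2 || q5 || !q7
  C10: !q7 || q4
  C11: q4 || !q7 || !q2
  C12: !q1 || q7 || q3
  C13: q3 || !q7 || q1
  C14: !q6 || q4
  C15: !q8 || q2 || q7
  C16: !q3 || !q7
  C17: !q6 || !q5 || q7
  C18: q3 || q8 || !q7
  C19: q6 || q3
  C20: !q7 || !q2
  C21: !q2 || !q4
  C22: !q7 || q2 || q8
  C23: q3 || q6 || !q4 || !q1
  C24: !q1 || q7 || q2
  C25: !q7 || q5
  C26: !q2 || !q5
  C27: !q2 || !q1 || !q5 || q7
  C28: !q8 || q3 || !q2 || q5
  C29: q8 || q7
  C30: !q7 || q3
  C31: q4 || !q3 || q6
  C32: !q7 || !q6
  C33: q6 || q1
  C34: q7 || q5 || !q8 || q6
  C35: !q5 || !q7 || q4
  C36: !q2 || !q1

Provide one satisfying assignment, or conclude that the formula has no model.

UNSATISFIABLE

Suppose q6 = false.
The clause (q3) is unit, so q3 = true.
The clause (!q7) is unit, so q7 = false.
The clause (q8) is unit, so q8 = true.
The clause (!q5) is unit, so q5 = false.
That conflicts with the unit clause (q5).
So q6 must be the other value — set q6 = true.
The clause (!q8) is unit, so q8 = false.
The clause (q4) is unit, so q4 = true.
The clause (q5) is unit, so q5 = true.
The clause (q7) is unit, so q7 = true.
That conflicts with the unit clause (!q7).
Either choice for q6 ends in contradiction.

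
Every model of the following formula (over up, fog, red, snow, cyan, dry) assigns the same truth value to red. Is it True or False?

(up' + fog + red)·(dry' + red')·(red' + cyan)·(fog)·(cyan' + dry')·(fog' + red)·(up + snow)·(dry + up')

Suppose red = 0.
The clause (fog) is unit, so fog = 1.
That conflicts with the unit clause (fog').
So every satisfying assignment has red = True.

True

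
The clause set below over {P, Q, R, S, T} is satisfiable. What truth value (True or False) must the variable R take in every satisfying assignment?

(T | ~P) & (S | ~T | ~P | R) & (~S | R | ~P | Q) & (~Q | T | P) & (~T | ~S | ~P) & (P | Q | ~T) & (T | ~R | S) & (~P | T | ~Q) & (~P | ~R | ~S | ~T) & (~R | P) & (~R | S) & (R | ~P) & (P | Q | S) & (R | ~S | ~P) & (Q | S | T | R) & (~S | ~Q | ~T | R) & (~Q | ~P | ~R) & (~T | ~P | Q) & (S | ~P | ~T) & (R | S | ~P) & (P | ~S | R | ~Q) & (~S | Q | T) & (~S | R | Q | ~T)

False

Suppose R = 1.
Unit clause (P) forces P = 1.
Unit clause (T) forces T = 1.
Unit clause (~S) forces S = 0.
But (S) is also a unit clause — contradiction.
So every satisfying assignment has R = False.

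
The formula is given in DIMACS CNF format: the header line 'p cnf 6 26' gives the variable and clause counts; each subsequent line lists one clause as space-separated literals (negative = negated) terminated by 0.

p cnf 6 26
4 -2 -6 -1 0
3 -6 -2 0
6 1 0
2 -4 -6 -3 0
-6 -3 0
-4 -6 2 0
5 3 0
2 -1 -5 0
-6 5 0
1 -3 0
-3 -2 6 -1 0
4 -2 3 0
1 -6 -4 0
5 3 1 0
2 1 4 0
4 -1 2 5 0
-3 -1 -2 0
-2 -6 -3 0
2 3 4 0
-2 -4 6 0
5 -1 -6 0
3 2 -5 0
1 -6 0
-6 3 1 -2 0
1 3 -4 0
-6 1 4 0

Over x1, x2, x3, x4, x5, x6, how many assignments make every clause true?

1

There are 2^6 = 64 truth assignments over (x1, x2, x3, x4, x5, x6).
Split on x3. With x3 = True, the clauses containing x3 are satisfied and ¬x3 drops from the rest; 1 of the 2^5 = 32 assignments to the other variables satisfy what remains.
With x3 = False, by the same count on the reduced clause set, 0 assignments work.
Total: 1 + 0 = 1.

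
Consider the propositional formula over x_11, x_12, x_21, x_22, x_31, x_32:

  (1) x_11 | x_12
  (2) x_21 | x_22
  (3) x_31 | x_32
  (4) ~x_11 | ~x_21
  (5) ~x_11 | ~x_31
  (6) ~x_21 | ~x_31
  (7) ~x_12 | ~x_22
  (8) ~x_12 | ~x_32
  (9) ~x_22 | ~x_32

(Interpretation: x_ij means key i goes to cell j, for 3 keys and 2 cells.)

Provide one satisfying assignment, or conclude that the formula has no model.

Suppose x_11 = 1.
(~x_21) alone gives x_21 = 0.
(x_22) alone gives x_22 = 1.
(~x_31) alone gives x_31 = 0.
(x_32) alone gives x_32 = 1.
But (~x_32) is also a unit clause — contradiction.
Undo x_11 and try x_11 = 0.
(x_12) alone gives x_12 = 1.
(~x_22) alone gives x_22 = 0.
(x_21) alone gives x_21 = 1.
(~x_31) alone gives x_31 = 0.
(x_32) alone gives x_32 = 1.
But (~x_32) is also a unit clause — contradiction.
Neither x_11 = 1 nor x_11 = 0 works.

UNSATISFIABLE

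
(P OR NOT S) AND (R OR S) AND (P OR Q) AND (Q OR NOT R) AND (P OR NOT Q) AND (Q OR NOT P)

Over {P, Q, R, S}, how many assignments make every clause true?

There are 2^4 = 16 truth assignments over (P, Q, R, S).
Check each against the 6 clauses (columns in the order P, Q, R, S):
  F F F F  ✗ fails (R OR S)
  F F F T  ✗ fails (P OR NOT S)
  F F T F  ✗ fails (P OR Q)
  F F T T  ✗ fails (P OR NOT S)
  F T F F  ✗ fails (R OR S)
  F T F T  ✗ fails (P OR NOT S)
  F T T F  ✗ fails (P OR NOT Q)
  F T T T  ✗ fails (P OR NOT S)
  T F F F  ✗ fails (R OR S)
  T F F T  ✗ fails (Q OR NOT P)
  T F T F  ✗ fails (Q OR NOT R)
  T F T T  ✗ fails (Q OR NOT R)
  T T F F  ✗ fails (R OR S)
  T T F T  ✓ satisfies all
  T T T F  ✓ satisfies all
  T T T T  ✓ satisfies all
3 of the 16 rows are models.

3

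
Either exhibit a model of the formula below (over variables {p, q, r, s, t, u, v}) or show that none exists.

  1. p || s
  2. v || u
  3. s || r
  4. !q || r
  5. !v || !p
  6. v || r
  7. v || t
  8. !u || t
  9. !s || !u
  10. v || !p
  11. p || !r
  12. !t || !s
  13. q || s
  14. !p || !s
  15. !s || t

UNSATISFIABLE

Branch on p: set p = true.
From the singleton clause (!v), v = false.
Now (v) is unsatisfied and unit — conflict.
That branch fails; take p = false instead.
From the singleton clause (s), s = true.
From the singleton clause (!u), u = false.
From the singleton clause (v), v = true.
From the singleton clause (!r), r = false.
From the singleton clause (!q), q = false.
From the singleton clause (!t), t = false.
Now (t) is unsatisfied and unit — conflict.
Both values of p lead to a conflict.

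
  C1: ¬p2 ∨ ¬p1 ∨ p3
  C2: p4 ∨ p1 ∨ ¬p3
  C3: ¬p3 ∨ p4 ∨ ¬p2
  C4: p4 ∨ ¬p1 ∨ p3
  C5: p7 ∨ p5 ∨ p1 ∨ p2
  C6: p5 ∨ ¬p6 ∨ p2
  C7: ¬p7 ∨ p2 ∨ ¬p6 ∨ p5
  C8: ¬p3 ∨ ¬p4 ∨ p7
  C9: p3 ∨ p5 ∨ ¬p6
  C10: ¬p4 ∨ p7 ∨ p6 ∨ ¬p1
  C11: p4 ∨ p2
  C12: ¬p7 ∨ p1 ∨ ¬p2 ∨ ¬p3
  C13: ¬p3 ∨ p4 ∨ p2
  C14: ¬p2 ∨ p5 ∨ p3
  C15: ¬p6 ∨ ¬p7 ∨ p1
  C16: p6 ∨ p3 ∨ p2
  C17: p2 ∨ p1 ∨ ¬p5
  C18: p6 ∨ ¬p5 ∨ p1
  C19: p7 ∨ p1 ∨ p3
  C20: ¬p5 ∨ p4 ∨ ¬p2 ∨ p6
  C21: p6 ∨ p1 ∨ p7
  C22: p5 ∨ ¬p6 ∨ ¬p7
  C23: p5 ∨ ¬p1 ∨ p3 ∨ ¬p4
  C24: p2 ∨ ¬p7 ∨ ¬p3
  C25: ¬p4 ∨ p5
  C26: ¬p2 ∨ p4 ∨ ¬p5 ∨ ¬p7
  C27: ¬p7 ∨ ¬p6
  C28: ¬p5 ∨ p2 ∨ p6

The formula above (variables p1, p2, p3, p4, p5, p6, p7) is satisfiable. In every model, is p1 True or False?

Suppose p1 = False.
Try p4 = True.
(p5) alone gives p5 = True.
(p2) alone gives p2 = True.
(p6) alone gives p6 = True.
(¬p7) alone gives p7 = False.
(¬p3) alone gives p3 = False.
That conflicts with the unit clause (p3).
Backtrack on p4: now try p4 = False.
(¬p3) alone gives p3 = False.
(p2) alone gives p2 = True.
(p5) alone gives p5 = True.
(p6) alone gives p6 = True.
(¬p7) alone gives p7 = False.
That conflicts with the unit clause (p7).
Either choice for p4 ends in contradiction.
So every satisfying assignment has p1 = True.

True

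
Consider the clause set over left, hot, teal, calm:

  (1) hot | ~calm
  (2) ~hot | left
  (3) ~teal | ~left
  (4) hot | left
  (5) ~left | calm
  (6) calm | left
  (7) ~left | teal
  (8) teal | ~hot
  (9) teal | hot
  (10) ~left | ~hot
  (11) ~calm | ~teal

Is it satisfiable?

Unsatisfiable

Suppose hot = 1.
From the singleton clause (left), left = 1.
That conflicts with the unit clause (~left).
That branch fails; take hot = 0 instead.
From the singleton clause (~calm), calm = 0.
From the singleton clause (left), left = 1.
That conflicts with the unit clause (~left).
Neither hot = 1 nor hot = 0 works.
No assignment satisfies every clause.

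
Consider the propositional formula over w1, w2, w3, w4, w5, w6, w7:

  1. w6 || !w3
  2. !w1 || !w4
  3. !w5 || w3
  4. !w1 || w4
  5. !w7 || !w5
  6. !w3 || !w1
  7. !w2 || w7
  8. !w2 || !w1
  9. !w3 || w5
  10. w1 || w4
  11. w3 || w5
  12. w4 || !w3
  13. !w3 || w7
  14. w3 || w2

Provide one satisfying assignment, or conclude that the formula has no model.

UNSATISFIABLE

Try w6 = true.
Try w1 = false.
The clause (w4) is unit, so w4 = true.
Try w5 = false.
The clause (!w3) is unit, so w3 = false.
But (w3) is also a unit clause — contradiction.
Backtrack on w5: now try w5 = true.
The clause (w3) is unit, so w3 = true.
The clause (!w7) is unit, so w7 = false.
But (w7) is also a unit clause — contradiction.
Neither w5 = true nor w5 = false works.
Backtrack on w1: now try w1 = true.
The clause (!w4) is unit, so w4 = false.
But (w4) is also a unit clause — contradiction.
Neither w1 = true nor w1 = false works.
Backtrack on w6: now try w6 = false.
The clause (!w3) is unit, so w3 = false.
The clause (!w5) is unit, so w5 = false.
But (w5) is also a unit clause — contradiction.
Neither w6 = true nor w6 = false works.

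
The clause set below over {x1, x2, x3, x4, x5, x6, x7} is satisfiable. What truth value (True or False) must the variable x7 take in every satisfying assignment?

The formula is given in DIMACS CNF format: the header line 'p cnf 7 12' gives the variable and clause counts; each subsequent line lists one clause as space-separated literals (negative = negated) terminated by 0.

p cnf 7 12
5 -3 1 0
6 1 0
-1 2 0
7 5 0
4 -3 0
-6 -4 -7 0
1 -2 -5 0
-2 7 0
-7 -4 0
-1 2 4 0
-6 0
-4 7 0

True

Suppose x7 = False.
The clause (x5) is unit, so x5 = True.
The clause (¬x2) is unit, so x2 = False.
The clause (¬x1) is unit, so x1 = False.
The clause (x6) is unit, so x6 = True.
Now (¬x6) is unsatisfied and unit — conflict.
So every satisfying assignment has x7 = True.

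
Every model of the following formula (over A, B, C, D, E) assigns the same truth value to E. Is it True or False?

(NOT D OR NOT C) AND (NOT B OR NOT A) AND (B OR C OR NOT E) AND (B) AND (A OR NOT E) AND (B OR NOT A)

False

Suppose E = true.
(B) alone gives B = true.
(NOT A) alone gives A = false.
Now (A) is unsatisfied and unit — conflict.
So every satisfying assignment has E = False.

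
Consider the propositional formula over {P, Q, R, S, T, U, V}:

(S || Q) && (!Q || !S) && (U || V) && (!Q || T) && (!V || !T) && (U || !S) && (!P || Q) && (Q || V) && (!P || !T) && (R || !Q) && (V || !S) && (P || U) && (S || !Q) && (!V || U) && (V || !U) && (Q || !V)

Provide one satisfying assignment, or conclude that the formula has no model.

Case S = true:
Unit clause (!Q) forces Q = false.
Unit clause (U) forces U = true.
Unit clause (!P) forces P = false.
Unit clause (V) forces V = true.
Now (!V) is unsatisfied and unit — conflict.
That branch fails; take S = false instead.
Unit clause (Q) forces Q = true.
Now (!Q) is unsatisfied and unit — conflict.
Neither S = true nor S = false works.

UNSATISFIABLE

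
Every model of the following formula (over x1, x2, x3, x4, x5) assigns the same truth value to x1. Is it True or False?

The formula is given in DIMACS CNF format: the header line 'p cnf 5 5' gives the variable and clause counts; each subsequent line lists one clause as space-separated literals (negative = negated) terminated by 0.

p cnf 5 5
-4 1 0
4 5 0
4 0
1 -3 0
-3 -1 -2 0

Suppose x1 = False.
Unit clause (¬x4) forces x4 = False.
Now (x4) is unsatisfied and unit — conflict.
So every satisfying assignment has x1 = True.

True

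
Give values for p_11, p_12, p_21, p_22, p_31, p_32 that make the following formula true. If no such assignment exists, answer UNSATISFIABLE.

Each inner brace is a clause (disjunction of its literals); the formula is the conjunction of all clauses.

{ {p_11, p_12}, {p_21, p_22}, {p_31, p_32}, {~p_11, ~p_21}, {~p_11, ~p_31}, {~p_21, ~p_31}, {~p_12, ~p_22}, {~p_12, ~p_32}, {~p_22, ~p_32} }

Suppose p_11 = 1.
From the singleton clause (~p_21), p_21 = 0.
From the singleton clause (p_22), p_22 = 1.
From the singleton clause (~p_31), p_31 = 0.
From the singleton clause (p_32), p_32 = 1.
Now (~p_32) is unsatisfied and unit — conflict.
Undo p_11 and try p_11 = 0.
From the singleton clause (p_12), p_12 = 1.
From the singleton clause (~p_22), p_22 = 0.
From the singleton clause (p_21), p_21 = 1.
From the singleton clause (~p_31), p_31 = 0.
From the singleton clause (p_32), p_32 = 1.
Now (~p_32) is unsatisfied and unit — conflict.
Neither p_11 = 1 nor p_11 = 0 works.

UNSATISFIABLE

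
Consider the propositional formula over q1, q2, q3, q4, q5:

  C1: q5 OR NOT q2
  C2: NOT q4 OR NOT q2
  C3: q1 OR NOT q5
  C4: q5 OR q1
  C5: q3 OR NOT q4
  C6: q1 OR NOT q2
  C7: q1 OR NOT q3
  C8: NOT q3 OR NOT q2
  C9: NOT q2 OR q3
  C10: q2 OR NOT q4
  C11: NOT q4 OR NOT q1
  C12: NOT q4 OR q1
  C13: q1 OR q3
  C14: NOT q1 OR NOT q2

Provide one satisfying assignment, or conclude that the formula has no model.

Try q5 = false.
Unit clause (NOT q2) forces q2 = false.
Unit clause (q1) forces q1 = true.
Unit clause (NOT q4) forces q4 = false.
No clause remains; q3 is free.

q1=true, q2=false, q3=false, q4=false, q5=false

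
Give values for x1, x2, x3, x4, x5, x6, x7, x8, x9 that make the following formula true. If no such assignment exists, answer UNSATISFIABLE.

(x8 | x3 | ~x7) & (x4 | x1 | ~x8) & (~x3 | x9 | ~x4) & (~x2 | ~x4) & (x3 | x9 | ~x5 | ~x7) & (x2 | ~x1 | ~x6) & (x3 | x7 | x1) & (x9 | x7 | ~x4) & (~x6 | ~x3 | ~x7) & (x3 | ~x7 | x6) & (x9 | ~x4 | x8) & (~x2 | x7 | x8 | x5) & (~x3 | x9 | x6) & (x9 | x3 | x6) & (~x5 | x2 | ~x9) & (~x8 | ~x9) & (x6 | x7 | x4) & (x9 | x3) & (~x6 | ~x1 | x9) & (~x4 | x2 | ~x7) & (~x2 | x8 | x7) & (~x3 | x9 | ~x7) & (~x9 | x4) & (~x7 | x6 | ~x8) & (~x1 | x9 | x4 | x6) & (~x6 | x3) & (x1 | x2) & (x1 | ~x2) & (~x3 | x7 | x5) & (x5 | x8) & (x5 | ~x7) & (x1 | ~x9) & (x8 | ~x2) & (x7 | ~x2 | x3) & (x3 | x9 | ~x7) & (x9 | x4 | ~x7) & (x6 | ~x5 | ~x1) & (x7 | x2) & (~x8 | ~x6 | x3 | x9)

UNSATISFIABLE

Try x2 = 0.
The clause (x1) is unit, so x1 = 1.
The clause (~x6) is unit, so x6 = 0.
The clause (~x5) is unit, so x5 = 0.
The clause (x8) is unit, so x8 = 1.
The clause (~x9) is unit, so x9 = 0.
The clause (~x3) is unit, so x3 = 0.
Now (x3) is unsatisfied and unit — conflict.
Undo x2 and try x2 = 1.
The clause (~x4) is unit, so x4 = 0.
The clause (~x9) is unit, so x9 = 0.
The clause (x3) is unit, so x3 = 1.
The clause (x6) is unit, so x6 = 1.
The clause (~x7) is unit, so x7 = 0.
The clause (~x1) is unit, so x1 = 0.
Now (x1) is unsatisfied and unit — conflict.
Either choice for x2 ends in contradiction.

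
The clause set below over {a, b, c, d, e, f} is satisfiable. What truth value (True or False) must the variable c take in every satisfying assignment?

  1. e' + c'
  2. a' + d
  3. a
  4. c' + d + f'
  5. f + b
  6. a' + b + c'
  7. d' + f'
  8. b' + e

False

Suppose c = 1.
Unit clause (e') forces e = 0.
Unit clause (a) forces a = 1.
Unit clause (d) forces d = 1.
Unit clause (b) forces b = 1.
But (b') is also a unit clause — contradiction.
So every satisfying assignment has c = False.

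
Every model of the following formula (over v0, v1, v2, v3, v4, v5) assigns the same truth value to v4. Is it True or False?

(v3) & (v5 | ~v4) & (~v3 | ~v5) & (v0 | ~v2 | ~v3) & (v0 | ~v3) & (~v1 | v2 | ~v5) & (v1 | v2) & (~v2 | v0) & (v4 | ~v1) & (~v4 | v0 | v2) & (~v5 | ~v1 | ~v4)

False

Suppose v4 = 1.
Unit clause (v3) forces v3 = 1.
Unit clause (v5) forces v5 = 1.
That conflicts with the unit clause (~v5).
So every satisfying assignment has v4 = False.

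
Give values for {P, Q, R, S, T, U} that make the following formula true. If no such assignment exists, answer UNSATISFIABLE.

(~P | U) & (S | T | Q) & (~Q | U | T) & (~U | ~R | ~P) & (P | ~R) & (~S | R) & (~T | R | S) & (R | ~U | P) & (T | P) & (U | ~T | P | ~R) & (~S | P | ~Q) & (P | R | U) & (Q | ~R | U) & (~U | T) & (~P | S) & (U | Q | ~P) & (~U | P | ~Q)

UNSATISFIABLE

Try P = 0.
(~R) alone gives R = 0.
(~S) alone gives S = 0.
(~T) alone gives T = 0.
That conflicts with the unit clause (T).
So P must be the other value — set P = 1.
(U) alone gives U = 1.
(~R) alone gives R = 0.
(~S) alone gives S = 0.
That conflicts with the unit clause (S).
Both values of P lead to a conflict.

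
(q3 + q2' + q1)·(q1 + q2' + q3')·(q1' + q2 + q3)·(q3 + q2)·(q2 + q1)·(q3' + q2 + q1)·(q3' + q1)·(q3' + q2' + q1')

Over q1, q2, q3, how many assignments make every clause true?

2

There are 2^3 = 8 truth assignments over (q1, q2, q3).
Split on q3. With q3 = 1, the clauses containing q3 are satisfied and q3' drops from the rest; 1 of the 2^2 = 4 assignments to the other variables satisfy what remains.
With q3 = 0, by the same count on the reduced clause set, 1 assignment works.
(One model: q1=T, q2=F, q3=T.)
Total: 1 + 1 = 2.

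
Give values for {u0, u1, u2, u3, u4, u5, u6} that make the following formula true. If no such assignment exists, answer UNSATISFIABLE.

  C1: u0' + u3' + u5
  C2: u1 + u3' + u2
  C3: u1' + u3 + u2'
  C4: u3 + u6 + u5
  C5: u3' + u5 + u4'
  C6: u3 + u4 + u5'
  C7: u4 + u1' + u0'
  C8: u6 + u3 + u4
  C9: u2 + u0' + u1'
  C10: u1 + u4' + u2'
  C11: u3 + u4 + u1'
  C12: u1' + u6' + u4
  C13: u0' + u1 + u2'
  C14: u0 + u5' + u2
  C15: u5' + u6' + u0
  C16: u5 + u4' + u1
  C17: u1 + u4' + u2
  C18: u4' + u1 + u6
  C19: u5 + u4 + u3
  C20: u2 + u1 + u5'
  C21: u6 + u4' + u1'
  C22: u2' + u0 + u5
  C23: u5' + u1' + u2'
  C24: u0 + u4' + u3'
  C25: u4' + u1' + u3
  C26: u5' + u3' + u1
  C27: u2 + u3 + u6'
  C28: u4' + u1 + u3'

Suppose u0 = 0.
Suppose u5 = 0.
The clause (u2') is unit, so u2 = 0.
Suppose u1 = 1.
Suppose u3 = 1.
The clause (u4') is unit, so u4 = 0.
The clause (u6') is unit, so u6 = 0.
This assignment satisfies each clause.

u0: 0,  u1: 1,  u2: 0,  u3: 1,  u4: 0,  u5: 0,  u6: 0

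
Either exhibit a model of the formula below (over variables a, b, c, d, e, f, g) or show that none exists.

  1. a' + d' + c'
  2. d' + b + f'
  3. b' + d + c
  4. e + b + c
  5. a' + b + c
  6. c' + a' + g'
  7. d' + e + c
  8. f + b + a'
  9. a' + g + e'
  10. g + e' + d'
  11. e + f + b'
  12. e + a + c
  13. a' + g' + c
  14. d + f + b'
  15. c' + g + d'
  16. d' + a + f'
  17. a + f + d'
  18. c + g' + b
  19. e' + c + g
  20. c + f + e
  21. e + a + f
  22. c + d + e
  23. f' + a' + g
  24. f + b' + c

a: 0; b: 0; c: 1; d: 0; e: 1; f: 1; g: 0

Case a = 0:
Case e = 1:
Case g = 0:
(d') alone gives d = 0.
(c) alone gives c = 1.
Case f = 1:
All clauses hold; b can take either value.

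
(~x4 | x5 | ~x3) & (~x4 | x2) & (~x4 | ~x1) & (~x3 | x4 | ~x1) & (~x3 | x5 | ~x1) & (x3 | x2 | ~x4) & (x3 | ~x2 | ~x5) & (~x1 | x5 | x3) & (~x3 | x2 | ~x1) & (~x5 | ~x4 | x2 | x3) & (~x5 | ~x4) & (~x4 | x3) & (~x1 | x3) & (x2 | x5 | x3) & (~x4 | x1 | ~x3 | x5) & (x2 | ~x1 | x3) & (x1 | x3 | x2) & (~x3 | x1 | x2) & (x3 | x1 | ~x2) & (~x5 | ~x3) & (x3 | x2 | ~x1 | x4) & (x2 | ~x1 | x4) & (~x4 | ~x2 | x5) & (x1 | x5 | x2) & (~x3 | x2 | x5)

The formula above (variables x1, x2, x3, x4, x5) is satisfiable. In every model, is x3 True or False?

True

Suppose x3 = 0.
(~x4) alone gives x4 = 0.
(~x1) alone gives x1 = 0.
(x2) alone gives x2 = 1.
That conflicts with the unit clause (~x2).
So every satisfying assignment has x3 = True.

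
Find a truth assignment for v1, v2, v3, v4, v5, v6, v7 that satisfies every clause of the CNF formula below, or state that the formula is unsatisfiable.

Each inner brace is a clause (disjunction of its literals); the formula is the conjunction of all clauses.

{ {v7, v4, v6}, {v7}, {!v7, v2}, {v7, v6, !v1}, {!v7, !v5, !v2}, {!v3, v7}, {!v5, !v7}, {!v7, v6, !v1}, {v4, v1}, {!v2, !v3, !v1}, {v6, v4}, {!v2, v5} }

Unit clause (v7) forces v7 = true.
Unit clause (v2) forces v2 = true.
Unit clause (!v5) forces v5 = false.
But (v5) is also a unit clause — contradiction.

UNSATISFIABLE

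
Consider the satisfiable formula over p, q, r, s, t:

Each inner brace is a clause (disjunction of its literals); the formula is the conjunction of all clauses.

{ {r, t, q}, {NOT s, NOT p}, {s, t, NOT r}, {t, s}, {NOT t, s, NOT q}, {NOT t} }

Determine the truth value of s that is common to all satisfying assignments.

Suppose s = false.
The clause (t) is unit, so t = true.
Now (NOT t) is unsatisfied and unit — conflict.
So every satisfying assignment has s = True.

True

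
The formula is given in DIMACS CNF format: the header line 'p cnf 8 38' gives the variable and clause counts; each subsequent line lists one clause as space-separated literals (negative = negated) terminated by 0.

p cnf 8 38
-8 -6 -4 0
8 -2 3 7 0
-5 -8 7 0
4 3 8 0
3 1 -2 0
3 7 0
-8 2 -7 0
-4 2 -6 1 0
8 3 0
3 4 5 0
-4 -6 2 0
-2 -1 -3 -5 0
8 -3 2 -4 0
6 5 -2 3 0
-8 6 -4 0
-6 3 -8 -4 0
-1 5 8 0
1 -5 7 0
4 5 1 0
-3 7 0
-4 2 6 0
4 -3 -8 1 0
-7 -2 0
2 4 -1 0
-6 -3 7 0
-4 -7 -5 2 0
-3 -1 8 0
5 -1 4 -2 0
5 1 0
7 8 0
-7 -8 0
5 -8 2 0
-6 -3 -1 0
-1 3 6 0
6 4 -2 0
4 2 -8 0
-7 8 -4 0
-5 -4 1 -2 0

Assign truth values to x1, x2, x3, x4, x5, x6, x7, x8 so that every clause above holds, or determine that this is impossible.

Case x3 = True:
The clause (x7) is unit, so x7 = True.
The clause (¬x2) is unit, so x2 = False.
The clause (¬x8) is unit, so x8 = False.
The clause (¬x4) is unit, so x4 = False.
The clause (¬x1) is unit, so x1 = False.
The clause (x5) is unit, so x5 = True.
All clauses hold; x6 can take either value.

x1: False, x2: False, x3: True, x4: False, x5: True, x6: True, x7: True, x8: False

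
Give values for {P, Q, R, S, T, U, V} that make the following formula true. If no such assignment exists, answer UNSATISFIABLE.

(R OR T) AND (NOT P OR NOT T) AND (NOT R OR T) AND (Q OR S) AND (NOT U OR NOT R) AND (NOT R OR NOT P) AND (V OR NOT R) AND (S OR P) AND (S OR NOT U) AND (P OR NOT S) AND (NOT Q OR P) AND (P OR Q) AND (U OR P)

UNSATISFIABLE

Case R = true:
Unit clause (T) forces T = true.
Unit clause (NOT P) forces P = false.
Unit clause (NOT U) forces U = false.
That conflicts with the unit clause (U).
Undo R and try R = false.
Unit clause (T) forces T = true.
Unit clause (NOT P) forces P = false.
Unit clause (S) forces S = true.
That conflicts with the unit clause (NOT S).
Either choice for R ends in contradiction.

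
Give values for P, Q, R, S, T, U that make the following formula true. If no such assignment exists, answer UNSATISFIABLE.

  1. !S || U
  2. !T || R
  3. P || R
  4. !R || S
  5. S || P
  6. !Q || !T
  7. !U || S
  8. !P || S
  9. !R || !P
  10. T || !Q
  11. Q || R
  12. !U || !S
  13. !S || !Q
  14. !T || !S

UNSATISFIABLE

Suppose S = false.
(!R) alone gives R = false.
(!T) alone gives T = false.
(P) alone gives P = true.
Now (!P) is unsatisfied and unit — conflict.
Backtrack on S: now try S = true.
(U) alone gives U = true.
Now (!U) is unsatisfied and unit — conflict.
Either choice for S ends in contradiction.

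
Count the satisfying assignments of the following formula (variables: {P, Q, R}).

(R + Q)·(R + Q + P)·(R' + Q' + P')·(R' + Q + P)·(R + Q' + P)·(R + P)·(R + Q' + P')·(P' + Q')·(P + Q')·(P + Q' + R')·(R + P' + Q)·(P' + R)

There are 2^3 = 8 truth assignments over (P, Q, R).
Check each against the 12 clauses (columns in the order P, Q, R):
  F F F  ✗ fails (R + Q)
  F F T  ✗ fails (R' + Q + P)
  F T F  ✗ fails (R + Q' + P)
  F T T  ✗ fails (P + Q')
  T F F  ✗ fails (R + Q)
  T F T  ✓ satisfies all
  T T F  ✗ fails (R + Q' + P')
  T T T  ✗ fails (R' + Q' + P')
1 of the 8 rows is a model.

1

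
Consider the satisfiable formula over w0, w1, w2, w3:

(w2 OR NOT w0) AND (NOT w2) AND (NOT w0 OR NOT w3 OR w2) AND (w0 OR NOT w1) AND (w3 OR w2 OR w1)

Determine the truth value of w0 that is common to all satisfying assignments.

False

Suppose w0 = true.
Unit clause (w2) forces w2 = true.
Now (NOT w2) is unsatisfied and unit — conflict.
So every satisfying assignment has w0 = False.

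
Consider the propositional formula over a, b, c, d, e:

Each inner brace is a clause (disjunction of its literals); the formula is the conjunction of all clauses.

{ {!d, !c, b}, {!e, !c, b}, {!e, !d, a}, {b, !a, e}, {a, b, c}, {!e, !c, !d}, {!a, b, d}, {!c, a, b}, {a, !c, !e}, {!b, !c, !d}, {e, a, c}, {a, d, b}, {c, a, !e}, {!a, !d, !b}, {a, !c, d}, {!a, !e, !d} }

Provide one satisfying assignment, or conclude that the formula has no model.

Suppose d = false.
Suppose a = true.
From the singleton clause (b), b = true.
Every clause is now satisfied; c, e are unconstrained.

a=true; b=true; c=true; d=false; e=true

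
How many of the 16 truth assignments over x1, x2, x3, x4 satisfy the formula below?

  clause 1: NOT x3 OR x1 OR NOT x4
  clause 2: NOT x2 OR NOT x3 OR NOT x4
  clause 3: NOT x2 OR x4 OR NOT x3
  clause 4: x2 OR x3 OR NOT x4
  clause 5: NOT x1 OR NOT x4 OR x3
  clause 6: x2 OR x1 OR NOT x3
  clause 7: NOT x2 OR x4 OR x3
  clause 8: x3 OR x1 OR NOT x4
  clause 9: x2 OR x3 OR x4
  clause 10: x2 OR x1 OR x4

There are 2^4 = 16 truth assignments over (x1, x2, x3, x4).
Split on x1. With x1 = true, the clauses containing x1 are satisfied and NOT x1 drops from the rest; 2 of the 2^3 = 8 assignments to the other variables satisfy what remains.
With x1 = false, by the same count on the reduced clause set, 0 assignments work.
Total: 2 + 0 = 2.

2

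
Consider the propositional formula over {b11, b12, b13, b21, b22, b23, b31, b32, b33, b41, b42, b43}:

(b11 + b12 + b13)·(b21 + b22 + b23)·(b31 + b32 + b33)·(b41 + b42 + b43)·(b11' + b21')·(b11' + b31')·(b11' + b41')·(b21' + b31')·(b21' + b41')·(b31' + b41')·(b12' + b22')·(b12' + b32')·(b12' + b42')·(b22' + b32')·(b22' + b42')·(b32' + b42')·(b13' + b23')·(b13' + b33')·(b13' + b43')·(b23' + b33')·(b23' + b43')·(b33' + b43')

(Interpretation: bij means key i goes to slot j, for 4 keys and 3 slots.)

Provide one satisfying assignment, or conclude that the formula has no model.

UNSATISFIABLE

Case b11 = 0:
Case b12 = 1:
From the singleton clause (b22'), b22 = 0.
From the singleton clause (b32'), b32 = 0.
From the singleton clause (b42'), b42 = 0.
Case b21 = 1:
From the singleton clause (b31'), b31 = 0.
From the singleton clause (b33), b33 = 1.
From the singleton clause (b41'), b41 = 0.
From the singleton clause (b43), b43 = 1.
Now (b43') is unsatisfied and unit — conflict.
Undo b21 and try b21 = 0.
From the singleton clause (b23), b23 = 1.
From the singleton clause (b13'), b13 = 0.
From the singleton clause (b33'), b33 = 0.
From the singleton clause (b31), b31 = 1.
From the singleton clause (b41'), b41 = 0.
From the singleton clause (b43), b43 = 1.
Now (b43') is unsatisfied and unit — conflict.
Both values of b21 lead to a conflict.
Undo b12 and try b12 = 0.
From the singleton clause (b13), b13 = 1.
From the singleton clause (b23'), b23 = 0.
From the singleton clause (b33'), b33 = 0.
From the singleton clause (b43'), b43 = 0.
Case b21 = 1:
From the singleton clause (b31'), b31 = 0.
From the singleton clause (b32), b32 = 1.
From the singleton clause (b41'), b41 = 0.
From the singleton clause (b42), b42 = 1.
Now (b42') is unsatisfied and unit — conflict.
Undo b21 and try b21 = 0.
From the singleton clause (b22), b22 = 1.
From the singleton clause (b32'), b32 = 0.
From the singleton clause (b31), b31 = 1.
From the singleton clause (b41'), b41 = 0.
From the singleton clause (b42), b42 = 1.
Now (b42') is unsatisfied and unit — conflict.
Both values of b21 lead to a conflict.
Both values of b12 lead to a conflict.
Undo b11 and try b11 = 1.
From the singleton clause (b21'), b21 = 0.
From the singleton clause (b31'), b31 = 0.
From the singleton clause (b41'), b41 = 0.
Case b22 = 1:
From the singleton clause (b12'), b12 = 0.
From the singleton clause (b32'), b32 = 0.
From the singleton clause (b33), b33 = 1.
From the singleton clause (b42'), b42 = 0.
From the singleton clause (b43), b43 = 1.
Now (b43') is unsatisfied and unit — conflict.
Undo b22 and try b22 = 0.
From the singleton clause (b23), b23 = 1.
From the singleton clause (b13'), b13 = 0.
From the singleton clause (b33'), b33 = 0.
From the singleton clause (b32), b32 = 1.
From the singleton clause (b12'), b12 = 0.
From the singleton clause (b42'), b42 = 0.
From the singleton clause (b43), b43 = 1.
Now (b43') is unsatisfied and unit — conflict.
Both values of b22 lead to a conflict.
Both values of b11 lead to a conflict.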